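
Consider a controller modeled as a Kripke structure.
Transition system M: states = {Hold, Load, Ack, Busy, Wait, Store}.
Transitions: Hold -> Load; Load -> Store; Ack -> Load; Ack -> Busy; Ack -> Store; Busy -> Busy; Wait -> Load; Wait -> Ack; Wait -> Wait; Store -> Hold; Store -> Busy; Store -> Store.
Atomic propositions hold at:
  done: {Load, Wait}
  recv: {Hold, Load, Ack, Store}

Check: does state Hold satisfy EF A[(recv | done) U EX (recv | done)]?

Yes

Sat(recv | done) = {Hold, Load, Ack, Wait, Store}
Sat(EX (recv | done)) = {s : some successor in {Hold, Load, Ack, Wait, Store}} = {Hold, Load, Ack, Wait, Store}
A[(recv | done) U EX (recv | done)]: least fixpoint, start Z0 = Sat(EX (recv | done)) = {Hold, Load, Ack, Wait, Store}, add states in Sat(recv | done) with every successor in Z. Already a fixed point.
Sat(A[(recv | done) U EX (recv | done)]) = {Hold, Load, Ack, Wait, Store}
EF A[(recv | done) U EX (recv | done)]: least fixpoint, start Z0 = {Hold, Load, Ack, Wait, Store}, add states with some successor in Z. Already a fixed point.
Sat(EF A[(recv | done) U EX (recv | done)]) = {Hold, Load, Ack, Wait, Store}
Hold ∈ Sat(EF A[(recv | done) U EX (recv | done)]) = {Hold, Load, Ack, Wait, Store}, so the formula holds at Hold.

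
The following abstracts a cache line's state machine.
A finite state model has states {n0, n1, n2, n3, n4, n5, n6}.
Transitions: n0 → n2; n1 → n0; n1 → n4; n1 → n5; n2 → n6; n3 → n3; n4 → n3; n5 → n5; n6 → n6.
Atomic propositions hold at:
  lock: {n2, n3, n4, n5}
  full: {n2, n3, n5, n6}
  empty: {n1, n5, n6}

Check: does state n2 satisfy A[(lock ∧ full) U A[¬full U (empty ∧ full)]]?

Sat(lock ∧ full) = {n2, n3, n5}
Sat(¬full) = {n0, n1, n4}
Sat(empty ∧ full) = {n5, n6}
A[¬full U (empty ∧ full)]: least fixpoint, start Z0 = Sat((empty ∧ full)) = {n5, n6}, add states in Sat(¬full) with every successor in Z. Already a fixed point.
Sat(A[¬full U (empty ∧ full)]) = {n5, n6}
A[(lock ∧ full) U A[¬full U (empty ∧ full)]]: least fixpoint, start Z0 = Sat(A[¬full U (empty ∧ full)]) = {n5, n6}, add states in Sat(lock ∧ full) with every successor in Z. Z1 = {n2, n5, n6}; fixed.
Sat(A[(lock ∧ full) U A[¬full U (empty ∧ full)]]) = {n2, n5, n6}
n2 ∈ Sat(A[(lock ∧ full) U A[¬full U (empty ∧ full)]]) = {n2, n5, n6}, so the formula holds at n2.

Yes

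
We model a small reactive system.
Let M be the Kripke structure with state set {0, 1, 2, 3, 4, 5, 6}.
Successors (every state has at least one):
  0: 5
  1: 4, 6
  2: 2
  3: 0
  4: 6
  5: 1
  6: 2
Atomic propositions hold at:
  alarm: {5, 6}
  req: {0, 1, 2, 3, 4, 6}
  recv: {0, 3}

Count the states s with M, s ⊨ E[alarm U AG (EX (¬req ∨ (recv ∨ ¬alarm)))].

Sat(¬req) = {5}
Sat(¬alarm) = {0, 1, 2, 3, 4}
Sat(recv ∨ ¬alarm) = {0, 1, 2, 3, 4}
Sat(¬req ∨ (recv ∨ ¬alarm)) = {0, 1, 2, 3, 4, 5}
Sat(EX (¬req ∨ (recv ∨ ¬alarm))) = {s : some successor in {0, 1, 2, 3, 4, 5}} = {0, 1, 2, 3, 5, 6}
AG (EX (¬req ∨ (recv ∨ ¬alarm))): greatest fixpoint, start Z0 = {0, 1, 2, 3, 5, 6}, keep only states in Sat with every successor in Z. Z1 = {0, 2, 3, 5, 6}; Z2 = {0, 2, 3, 6}; Z3 = {2, 3, 6}; Z4 = {2, 6}; fixed.
Sat(AG (EX (¬req ∨ (recv ∨ ¬alarm)))) = {2, 6}
E[alarm U AG (EX (¬req ∨ (recv ∨ ¬alarm)))]: least fixpoint, start Z0 = Sat(AG (EX (¬req ∨ (recv ∨ ¬alarm)))) = {2, 6}, add states in Sat(alarm) with some successor in Z. Already a fixed point.
Sat(E[alarm U AG (EX (¬req ∨ (recv ∨ ¬alarm)))]) = {2, 6}
|Sat(E[alarm U AG (EX (¬req ∨ (recv ∨ ¬alarm)))])| = |{2, 6}| = 2.

2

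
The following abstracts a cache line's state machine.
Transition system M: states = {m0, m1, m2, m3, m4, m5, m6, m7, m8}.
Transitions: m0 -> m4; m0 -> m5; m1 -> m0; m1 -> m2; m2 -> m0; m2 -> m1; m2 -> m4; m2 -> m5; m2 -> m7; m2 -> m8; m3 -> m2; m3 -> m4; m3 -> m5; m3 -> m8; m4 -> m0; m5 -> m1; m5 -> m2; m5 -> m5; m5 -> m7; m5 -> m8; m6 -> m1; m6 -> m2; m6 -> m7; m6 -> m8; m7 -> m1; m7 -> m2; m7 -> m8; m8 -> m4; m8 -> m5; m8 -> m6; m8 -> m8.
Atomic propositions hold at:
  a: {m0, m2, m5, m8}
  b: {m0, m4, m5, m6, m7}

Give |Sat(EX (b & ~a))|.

6

Sat(~a) = {m1, m3, m4, m6, m7}
Sat(b & ~a) = {m4, m6, m7}
Sat(EX (b & ~a)) = {s : some successor in {m4, m6, m7}} = {m0, m2, m3, m5, m6, m8}
|Sat(EX (b & ~a))| = |{m0, m2, m3, m5, m6, m8}| = 6.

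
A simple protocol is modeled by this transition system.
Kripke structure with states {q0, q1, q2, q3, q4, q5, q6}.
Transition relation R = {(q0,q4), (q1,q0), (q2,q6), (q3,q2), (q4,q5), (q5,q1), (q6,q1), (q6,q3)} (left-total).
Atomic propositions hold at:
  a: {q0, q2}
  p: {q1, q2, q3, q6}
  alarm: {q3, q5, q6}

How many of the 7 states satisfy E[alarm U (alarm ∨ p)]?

5

Sat(alarm ∨ p) = {q1, q2, q3, q5, q6}
E[alarm U (alarm ∨ p)]: least fixpoint, start Z0 = Sat((alarm ∨ p)) = {q1, q2, q3, q5, q6}, add states in Sat(alarm) with some successor in Z. Already a fixed point.
Sat(E[alarm U (alarm ∨ p)]) = {q1, q2, q3, q5, q6}
|Sat(E[alarm U (alarm ∨ p)])| = |{q1, q2, q3, q5, q6}| = 5.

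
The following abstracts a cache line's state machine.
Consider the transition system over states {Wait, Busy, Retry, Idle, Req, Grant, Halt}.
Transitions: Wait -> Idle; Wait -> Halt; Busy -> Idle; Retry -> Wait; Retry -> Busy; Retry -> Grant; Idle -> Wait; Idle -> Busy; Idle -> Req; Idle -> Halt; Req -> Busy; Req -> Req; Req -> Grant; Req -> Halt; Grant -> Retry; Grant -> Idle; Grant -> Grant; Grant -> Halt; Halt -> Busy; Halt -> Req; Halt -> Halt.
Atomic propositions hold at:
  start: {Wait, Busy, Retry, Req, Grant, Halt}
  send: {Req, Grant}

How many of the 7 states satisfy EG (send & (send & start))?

Sat(send & start) = {Req, Grant}
Sat(send & (send & start)) = {Req, Grant}
EG (send & (send & start)): greatest fixpoint, start Z0 = {Req, Grant}, keep only states in Sat with some successor in Z. Already a fixed point.
Sat(EG (send & (send & start))) = {Req, Grant}
|Sat(EG (send & (send & start)))| = |{Req, Grant}| = 2.

2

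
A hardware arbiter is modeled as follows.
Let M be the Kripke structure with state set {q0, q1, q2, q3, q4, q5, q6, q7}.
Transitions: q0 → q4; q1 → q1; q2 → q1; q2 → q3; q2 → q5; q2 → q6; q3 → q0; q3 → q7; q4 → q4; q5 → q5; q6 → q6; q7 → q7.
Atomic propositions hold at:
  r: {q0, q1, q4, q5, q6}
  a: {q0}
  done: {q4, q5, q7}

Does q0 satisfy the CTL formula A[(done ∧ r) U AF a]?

Yes

Sat(done ∧ r) = {q4, q5}
AF a: least fixpoint, start Z0 = {q0}, add states with every successor in Z. Already a fixed point.
Sat(AF a) = {q0}
A[(done ∧ r) U AF a]: least fixpoint, start Z0 = Sat(AF a) = {q0}, add states in Sat(done ∧ r) with every successor in Z. Already a fixed point.
Sat(A[(done ∧ r) U AF a]) = {q0}
q0 ∈ Sat(A[(done ∧ r) U AF a]) = {q0}, so the formula holds at q0.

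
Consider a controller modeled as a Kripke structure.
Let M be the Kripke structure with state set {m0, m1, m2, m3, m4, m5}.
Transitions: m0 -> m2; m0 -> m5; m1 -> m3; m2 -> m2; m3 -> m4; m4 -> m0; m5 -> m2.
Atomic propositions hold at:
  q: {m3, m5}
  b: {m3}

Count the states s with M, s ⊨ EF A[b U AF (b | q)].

5

Sat(b | q) = {m3, m5}
AF (b | q): least fixpoint, start Z0 = {m3, m5}, add states with every successor in Z. Z1 = {m1, m3, m5}; fixed.
Sat(AF (b | q)) = {m1, m3, m5}
A[b U AF (b | q)]: least fixpoint, start Z0 = Sat(AF (b | q)) = {m1, m3, m5}, add states in Sat(b) with every successor in Z. Already a fixed point.
Sat(A[b U AF (b | q)]) = {m1, m3, m5}
EF A[b U AF (b | q)]: least fixpoint, start Z0 = {m1, m3, m5}, add states with some successor in Z. Z1 = {m0, m1, m3, m5}; Z2 = {m0, m1, m3, m4, m5}; fixed.
Sat(EF A[b U AF (b | q)]) = {m0, m1, m3, m4, m5}
|Sat(EF A[b U AF (b | q)])| = |{m0, m1, m3, m4, m5}| = 5.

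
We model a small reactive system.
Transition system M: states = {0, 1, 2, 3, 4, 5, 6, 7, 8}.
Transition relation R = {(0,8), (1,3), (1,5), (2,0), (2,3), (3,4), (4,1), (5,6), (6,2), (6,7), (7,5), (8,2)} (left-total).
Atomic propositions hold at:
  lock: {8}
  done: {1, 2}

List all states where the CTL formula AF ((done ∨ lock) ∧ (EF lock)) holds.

Sat(done ∨ lock) = {1, 2, 8}
EF lock: least fixpoint, start Z0 = {8}, add states with some successor in Z. Z1 = {0, 8}; Z2 = {0, 2, 8}; Z3 = {0, 2, 6, 8}; Z4 = {0, 2, 5, 6, 8}; Z5 = {0, 1, 2, 5, 6, 7, 8}; Z6 = {0, 1, 2, 4, 5, 6, 7, 8}; Z7 = {0, 1, 2, 3, 4, 5, 6, 7, 8}; fixed.
Sat(EF lock) = {0, 1, 2, 3, 4, 5, 6, 7, 8}
Sat((done ∨ lock) ∧ (EF lock)) = {1, 2, 8}
AF ((done ∨ lock) ∧ (EF lock)): least fixpoint, start Z0 = {1, 2, 8}, add states with every successor in Z. Z1 = {0, 1, 2, 4, 8}; Z2 = {0, 1, 2, 3, 4, 8}; fixed.
Sat(AF ((done ∨ lock) ∧ (EF lock))) = {0, 1, 2, 3, 4, 8}

{0, 1, 2, 3, 4, 8}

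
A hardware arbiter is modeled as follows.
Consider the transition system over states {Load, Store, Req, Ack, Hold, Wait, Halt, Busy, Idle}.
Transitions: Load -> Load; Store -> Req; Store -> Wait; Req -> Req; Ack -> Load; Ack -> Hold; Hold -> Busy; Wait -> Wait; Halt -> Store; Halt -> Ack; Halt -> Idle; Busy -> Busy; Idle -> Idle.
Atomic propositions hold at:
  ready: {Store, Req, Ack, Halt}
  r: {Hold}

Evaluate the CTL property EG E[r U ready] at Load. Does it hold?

E[r U ready]: least fixpoint, start Z0 = Sat(ready) = {Store, Req, Ack, Halt}, add states in Sat(r) with some successor in Z. Already a fixed point.
Sat(E[r U ready]) = {Store, Req, Ack, Halt}
EG E[r U ready]: greatest fixpoint, start Z0 = {Store, Req, Ack, Halt}, keep only states in Sat with some successor in Z. Z1 = {Store, Req, Halt}; fixed.
Sat(EG E[r U ready]) = {Store, Req, Halt}
Load ∉ Sat(EG E[r U ready]) = {Store, Req, Halt}, so the formula does not hold at Load.

No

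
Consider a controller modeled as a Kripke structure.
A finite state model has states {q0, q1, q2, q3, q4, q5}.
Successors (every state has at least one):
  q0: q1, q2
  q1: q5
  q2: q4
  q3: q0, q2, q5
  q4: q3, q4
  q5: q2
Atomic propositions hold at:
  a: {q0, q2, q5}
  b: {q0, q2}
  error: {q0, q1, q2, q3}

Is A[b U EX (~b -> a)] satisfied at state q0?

Sat(~b) = {q1, q3, q4, q5}
Sat(~b -> a) = {q0, q2, q5}
Sat(EX (~b -> a)) = {s : some successor in {q0, q2, q5}} = {q0, q1, q3, q5}
A[b U EX (~b -> a)]: least fixpoint, start Z0 = Sat(EX (~b -> a)) = {q0, q1, q3, q5}, add states in Sat(b) with every successor in Z. Already a fixed point.
Sat(A[b U EX (~b -> a)]) = {q0, q1, q3, q5}
q0 ∈ Sat(A[b U EX (~b -> a)]) = {q0, q1, q3, q5}, so the formula holds at q0.

Yes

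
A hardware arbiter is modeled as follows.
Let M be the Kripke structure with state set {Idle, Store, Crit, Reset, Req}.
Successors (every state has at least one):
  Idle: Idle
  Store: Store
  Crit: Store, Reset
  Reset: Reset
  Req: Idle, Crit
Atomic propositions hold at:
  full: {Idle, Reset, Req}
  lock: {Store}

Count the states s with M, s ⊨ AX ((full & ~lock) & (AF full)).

2

Sat(~lock) = {Idle, Crit, Reset, Req}
Sat(full & ~lock) = {Idle, Reset, Req}
AF full: least fixpoint, start Z0 = {Idle, Reset, Req}, add states with every successor in Z. Already a fixed point.
Sat(AF full) = {Idle, Reset, Req}
Sat((full & ~lock) & (AF full)) = {Idle, Reset, Req}
Sat(AX ((full & ~lock) & (AF full))) = {s : every successor in {Idle, Reset, Req}} = {Idle, Reset}
|Sat(AX ((full & ~lock) & (AF full)))| = |{Idle, Reset}| = 2.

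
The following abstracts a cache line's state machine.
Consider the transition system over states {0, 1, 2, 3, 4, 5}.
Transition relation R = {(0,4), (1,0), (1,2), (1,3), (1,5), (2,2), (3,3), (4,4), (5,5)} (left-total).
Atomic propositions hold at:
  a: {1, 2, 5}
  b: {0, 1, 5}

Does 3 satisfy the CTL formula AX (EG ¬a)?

Yes

Sat(¬a) = {0, 3, 4}
EG ¬a: greatest fixpoint, start Z0 = {0, 3, 4}, keep only states in Sat with some successor in Z. Already a fixed point.
Sat(EG ¬a) = {0, 3, 4}
Sat(AX (EG ¬a)) = {s : every successor in {0, 3, 4}} = {0, 3, 4}
3 ∈ Sat(AX (EG ¬a)) = {0, 3, 4}, so the formula holds at 3.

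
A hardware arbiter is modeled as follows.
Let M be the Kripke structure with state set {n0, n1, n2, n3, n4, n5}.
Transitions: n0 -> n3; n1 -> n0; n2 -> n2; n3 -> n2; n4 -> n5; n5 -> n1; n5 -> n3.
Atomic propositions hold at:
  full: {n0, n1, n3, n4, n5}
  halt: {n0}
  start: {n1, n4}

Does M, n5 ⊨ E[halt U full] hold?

Yes

E[halt U full]: least fixpoint, start Z0 = Sat(full) = {n0, n1, n3, n4, n5}, add states in Sat(halt) with some successor in Z. Already a fixed point.
Sat(E[halt U full]) = {n0, n1, n3, n4, n5}
n5 ∈ Sat(E[halt U full]) = {n0, n1, n3, n4, n5}, so the formula holds at n5.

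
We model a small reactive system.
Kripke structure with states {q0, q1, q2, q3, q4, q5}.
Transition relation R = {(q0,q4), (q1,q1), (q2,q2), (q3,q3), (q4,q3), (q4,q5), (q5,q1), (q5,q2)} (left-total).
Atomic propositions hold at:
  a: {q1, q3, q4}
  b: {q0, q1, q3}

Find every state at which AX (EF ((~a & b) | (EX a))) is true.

{q0, q1, q3, q4}

Sat(~a) = {q0, q2, q5}
Sat(~a & b) = {q0}
Sat(EX a) = {s : some successor in {q1, q3, q4}} = {q0, q1, q3, q4, q5}
Sat((~a & b) | (EX a)) = {q0, q1, q3, q4, q5}
EF ((~a & b) | (EX a)): least fixpoint, start Z0 = {q0, q1, q3, q4, q5}, add states with some successor in Z. Already a fixed point.
Sat(EF ((~a & b) | (EX a))) = {q0, q1, q3, q4, q5}
Sat(AX (EF ((~a & b) | (EX a)))) = {s : every successor in {q0, q1, q3, q4, q5}} = {q0, q1, q3, q4}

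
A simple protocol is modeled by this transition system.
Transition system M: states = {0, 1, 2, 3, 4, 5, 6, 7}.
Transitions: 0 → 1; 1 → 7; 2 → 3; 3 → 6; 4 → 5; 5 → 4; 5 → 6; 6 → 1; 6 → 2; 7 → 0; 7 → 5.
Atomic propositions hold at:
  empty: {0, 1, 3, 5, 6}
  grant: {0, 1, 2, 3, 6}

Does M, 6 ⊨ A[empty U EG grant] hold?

EG grant: greatest fixpoint, start Z0 = {0, 1, 2, 3, 6}, keep only states in Sat with some successor in Z. Z1 = {0, 2, 3, 6}; Z2 = {2, 3, 6}; fixed.
Sat(EG grant) = {2, 3, 6}
A[empty U EG grant]: least fixpoint, start Z0 = Sat(EG grant) = {2, 3, 6}, add states in Sat(empty) with every successor in Z. Already a fixed point.
Sat(A[empty U EG grant]) = {2, 3, 6}
6 ∈ Sat(A[empty U EG grant]) = {2, 3, 6}, so the formula holds at 6.

Yes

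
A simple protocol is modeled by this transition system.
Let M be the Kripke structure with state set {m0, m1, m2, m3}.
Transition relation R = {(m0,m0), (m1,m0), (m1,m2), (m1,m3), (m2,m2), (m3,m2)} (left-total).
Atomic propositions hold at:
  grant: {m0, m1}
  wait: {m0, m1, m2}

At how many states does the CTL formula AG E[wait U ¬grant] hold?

2

Sat(¬grant) = {m2, m3}
E[wait U ¬grant]: least fixpoint, start Z0 = Sat(¬grant) = {m2, m3}, add states in Sat(wait) with some successor in Z. Z1 = {m1, m2, m3}; fixed.
Sat(E[wait U ¬grant]) = {m1, m2, m3}
AG E[wait U ¬grant]: greatest fixpoint, start Z0 = {m1, m2, m3}, keep only states in Sat with every successor in Z. Z1 = {m2, m3}; fixed.
Sat(AG E[wait U ¬grant]) = {m2, m3}
|Sat(AG E[wait U ¬grant])| = |{m2, m3}| = 2.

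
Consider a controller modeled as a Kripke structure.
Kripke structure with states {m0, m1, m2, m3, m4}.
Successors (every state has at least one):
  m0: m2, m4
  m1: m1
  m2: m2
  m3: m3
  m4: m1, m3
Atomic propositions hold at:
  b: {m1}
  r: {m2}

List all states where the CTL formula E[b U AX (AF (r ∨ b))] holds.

Sat(r ∨ b) = {m1, m2}
AF (r ∨ b): least fixpoint, start Z0 = {m1, m2}, add states with every successor in Z. Already a fixed point.
Sat(AF (r ∨ b)) = {m1, m2}
Sat(AX (AF (r ∨ b))) = {s : every successor in {m1, m2}} = {m1, m2}
E[b U AX (AF (r ∨ b))]: least fixpoint, start Z0 = Sat(AX (AF (r ∨ b))) = {m1, m2}, add states in Sat(b) with some successor in Z. Already a fixed point.
Sat(E[b U AX (AF (r ∨ b))]) = {m1, m2}

{m1, m2}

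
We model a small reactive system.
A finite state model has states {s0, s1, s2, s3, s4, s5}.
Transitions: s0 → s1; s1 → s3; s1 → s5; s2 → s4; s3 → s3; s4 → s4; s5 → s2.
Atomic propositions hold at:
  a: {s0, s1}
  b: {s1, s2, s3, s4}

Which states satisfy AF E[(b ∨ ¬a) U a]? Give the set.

{s0, s1}

Sat(¬a) = {s2, s3, s4, s5}
Sat(b ∨ ¬a) = {s1, s2, s3, s4, s5}
E[(b ∨ ¬a) U a]: least fixpoint, start Z0 = Sat(a) = {s0, s1}, add states in Sat(b ∨ ¬a) with some successor in Z. Already a fixed point.
Sat(E[(b ∨ ¬a) U a]) = {s0, s1}
AF E[(b ∨ ¬a) U a]: least fixpoint, start Z0 = {s0, s1}, add states with every successor in Z. Already a fixed point.
Sat(AF E[(b ∨ ¬a) U a]) = {s0, s1}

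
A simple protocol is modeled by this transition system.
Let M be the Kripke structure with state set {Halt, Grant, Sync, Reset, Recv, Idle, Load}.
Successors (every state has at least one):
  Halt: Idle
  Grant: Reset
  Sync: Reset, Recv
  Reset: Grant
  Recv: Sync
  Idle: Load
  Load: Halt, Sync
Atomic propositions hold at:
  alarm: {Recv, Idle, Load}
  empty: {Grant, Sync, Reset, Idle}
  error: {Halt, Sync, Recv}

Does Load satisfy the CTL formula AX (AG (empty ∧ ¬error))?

Sat(¬error) = {Grant, Reset, Idle, Load}
Sat(empty ∧ ¬error) = {Grant, Reset, Idle}
AG (empty ∧ ¬error): greatest fixpoint, start Z0 = {Grant, Reset, Idle}, keep only states in Sat with every successor in Z. Z1 = {Grant, Reset}; fixed.
Sat(AG (empty ∧ ¬error)) = {Grant, Reset}
Sat(AX (AG (empty ∧ ¬error))) = {s : every successor in {Grant, Reset}} = {Grant, Reset}
Load ∉ Sat(AX (AG (empty ∧ ¬error))) = {Grant, Reset}, so the formula does not hold at Load.

No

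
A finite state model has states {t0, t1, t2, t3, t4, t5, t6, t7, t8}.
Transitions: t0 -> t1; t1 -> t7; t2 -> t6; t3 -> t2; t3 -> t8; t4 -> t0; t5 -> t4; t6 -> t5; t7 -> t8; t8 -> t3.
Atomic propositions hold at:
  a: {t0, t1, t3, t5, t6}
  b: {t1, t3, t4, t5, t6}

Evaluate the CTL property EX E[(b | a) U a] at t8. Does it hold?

Yes

Sat(b | a) = {t0, t1, t3, t4, t5, t6}
E[(b | a) U a]: least fixpoint, start Z0 = Sat(a) = {t0, t1, t3, t5, t6}, add states in Sat(b | a) with some successor in Z. Z1 = {t0, t1, t3, t4, t5, t6}; fixed.
Sat(E[(b | a) U a]) = {t0, t1, t3, t4, t5, t6}
Sat(EX E[(b | a) U a]) = {s : some successor in {t0, t1, t3, t4, t5, t6}} = {t0, t2, t4, t5, t6, t8}
t8 ∈ Sat(EX E[(b | a) U a]) = {t0, t2, t4, t5, t6, t8}, so the formula holds at t8.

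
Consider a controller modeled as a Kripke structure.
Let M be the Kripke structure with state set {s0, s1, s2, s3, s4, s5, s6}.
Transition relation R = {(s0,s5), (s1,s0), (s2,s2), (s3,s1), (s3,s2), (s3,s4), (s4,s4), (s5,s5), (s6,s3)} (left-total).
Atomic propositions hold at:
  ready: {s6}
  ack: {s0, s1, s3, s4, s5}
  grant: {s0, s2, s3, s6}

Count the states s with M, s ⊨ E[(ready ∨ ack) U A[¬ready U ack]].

6

Sat(ready ∨ ack) = {s0, s1, s3, s4, s5, s6}
Sat(¬ready) = {s0, s1, s2, s3, s4, s5}
A[¬ready U ack]: least fixpoint, start Z0 = Sat(ack) = {s0, s1, s3, s4, s5}, add states in Sat(¬ready) with every successor in Z. Already a fixed point.
Sat(A[¬ready U ack]) = {s0, s1, s3, s4, s5}
E[(ready ∨ ack) U A[¬ready U ack]]: least fixpoint, start Z0 = Sat(A[¬ready U ack]) = {s0, s1, s3, s4, s5}, add states in Sat(ready ∨ ack) with some successor in Z. Z1 = {s0, s1, s3, s4, s5, s6}; fixed.
Sat(E[(ready ∨ ack) U A[¬ready U ack]]) = {s0, s1, s3, s4, s5, s6}
|Sat(E[(ready ∨ ack) U A[¬ready U ack]])| = |{s0, s1, s3, s4, s5, s6}| = 6.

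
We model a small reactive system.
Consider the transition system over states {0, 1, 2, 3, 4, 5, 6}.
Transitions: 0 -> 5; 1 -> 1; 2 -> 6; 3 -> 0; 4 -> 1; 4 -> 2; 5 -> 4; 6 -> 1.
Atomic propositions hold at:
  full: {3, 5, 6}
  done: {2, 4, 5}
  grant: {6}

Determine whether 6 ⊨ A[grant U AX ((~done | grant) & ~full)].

Sat(~done) = {0, 1, 3, 6}
Sat(~done | grant) = {0, 1, 3, 6}
Sat(~full) = {0, 1, 2, 4}
Sat((~done | grant) & ~full) = {0, 1}
Sat(AX ((~done | grant) & ~full)) = {s : every successor in {0, 1}} = {1, 3, 6}
A[grant U AX ((~done | grant) & ~full)]: least fixpoint, start Z0 = Sat(AX ((~done | grant) & ~full)) = {1, 3, 6}, add states in Sat(grant) with every successor in Z. Already a fixed point.
Sat(A[grant U AX ((~done | grant) & ~full)]) = {1, 3, 6}
6 ∈ Sat(A[grant U AX ((~done | grant) & ~full)]) = {1, 3, 6}, so the formula holds at 6.

Yes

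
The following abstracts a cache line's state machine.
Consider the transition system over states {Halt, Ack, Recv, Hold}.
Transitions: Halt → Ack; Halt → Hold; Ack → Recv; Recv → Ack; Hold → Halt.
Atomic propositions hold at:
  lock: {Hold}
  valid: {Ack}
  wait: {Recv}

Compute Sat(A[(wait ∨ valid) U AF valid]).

{Ack, Recv}

Sat(wait ∨ valid) = {Ack, Recv}
AF valid: least fixpoint, start Z0 = {Ack}, add states with every successor in Z. Z1 = {Ack, Recv}; fixed.
Sat(AF valid) = {Ack, Recv}
A[(wait ∨ valid) U AF valid]: least fixpoint, start Z0 = Sat(AF valid) = {Ack, Recv}, add states in Sat(wait ∨ valid) with every successor in Z. Already a fixed point.
Sat(A[(wait ∨ valid) U AF valid]) = {Ack, Recv}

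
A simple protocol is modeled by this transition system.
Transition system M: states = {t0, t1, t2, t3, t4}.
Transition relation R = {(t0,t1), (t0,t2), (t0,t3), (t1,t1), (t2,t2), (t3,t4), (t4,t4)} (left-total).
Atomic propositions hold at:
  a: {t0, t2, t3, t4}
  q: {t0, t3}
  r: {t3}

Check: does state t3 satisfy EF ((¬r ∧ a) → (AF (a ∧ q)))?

Sat(¬r) = {t0, t1, t2, t4}
Sat(¬r ∧ a) = {t0, t2, t4}
Sat(a ∧ q) = {t0, t3}
AF (a ∧ q): least fixpoint, start Z0 = {t0, t3}, add states with every successor in Z. Already a fixed point.
Sat(AF (a ∧ q)) = {t0, t3}
Sat((¬r ∧ a) → (AF (a ∧ q))) = {t0, t1, t3}
EF ((¬r ∧ a) → (AF (a ∧ q))): least fixpoint, start Z0 = {t0, t1, t3}, add states with some successor in Z. Already a fixed point.
Sat(EF ((¬r ∧ a) → (AF (a ∧ q)))) = {t0, t1, t3}
t3 ∈ Sat(EF ((¬r ∧ a) → (AF (a ∧ q)))) = {t0, t1, t3}, so the formula holds at t3.

Yes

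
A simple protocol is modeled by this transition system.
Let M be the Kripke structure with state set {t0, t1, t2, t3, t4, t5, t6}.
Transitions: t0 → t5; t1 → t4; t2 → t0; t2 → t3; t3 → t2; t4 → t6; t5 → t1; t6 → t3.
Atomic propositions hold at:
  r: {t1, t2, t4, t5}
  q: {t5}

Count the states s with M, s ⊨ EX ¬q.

Sat(¬q) = {t0, t1, t2, t3, t4, t6}
Sat(EX ¬q) = {s : some successor in {t0, t1, t2, t3, t4, t6}} = {t1, t2, t3, t4, t5, t6}
|Sat(EX ¬q)| = |{t1, t2, t3, t4, t5, t6}| = 6.

6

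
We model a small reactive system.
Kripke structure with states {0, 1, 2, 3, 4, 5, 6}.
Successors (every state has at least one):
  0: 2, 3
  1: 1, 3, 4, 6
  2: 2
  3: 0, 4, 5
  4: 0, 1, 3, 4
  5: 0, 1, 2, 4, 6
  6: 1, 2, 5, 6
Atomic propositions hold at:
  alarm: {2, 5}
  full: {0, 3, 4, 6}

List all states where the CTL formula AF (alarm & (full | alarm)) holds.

Sat(full | alarm) = {0, 2, 3, 4, 5, 6}
Sat(alarm & (full | alarm)) = {2, 5}
AF (alarm & (full | alarm)): least fixpoint, start Z0 = {2, 5}, add states with every successor in Z. Already a fixed point.
Sat(AF (alarm & (full | alarm))) = {2, 5}

{2, 5}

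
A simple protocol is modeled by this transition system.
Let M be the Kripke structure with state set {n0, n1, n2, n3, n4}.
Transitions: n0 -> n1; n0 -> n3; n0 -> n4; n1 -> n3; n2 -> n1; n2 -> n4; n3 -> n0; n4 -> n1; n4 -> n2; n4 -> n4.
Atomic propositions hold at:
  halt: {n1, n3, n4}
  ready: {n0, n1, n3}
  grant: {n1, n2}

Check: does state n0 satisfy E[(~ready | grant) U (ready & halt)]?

No

Sat(~ready) = {n2, n4}
Sat(~ready | grant) = {n1, n2, n4}
Sat(ready & halt) = {n1, n3}
E[(~ready | grant) U (ready & halt)]: least fixpoint, start Z0 = Sat((ready & halt)) = {n1, n3}, add states in Sat(~ready | grant) with some successor in Z. Z1 = {n1, n2, n3, n4}; fixed.
Sat(E[(~ready | grant) U (ready & halt)]) = {n1, n2, n3, n4}
n0 ∉ Sat(E[(~ready | grant) U (ready & halt)]) = {n1, n2, n3, n4}, so the formula does not hold at n0.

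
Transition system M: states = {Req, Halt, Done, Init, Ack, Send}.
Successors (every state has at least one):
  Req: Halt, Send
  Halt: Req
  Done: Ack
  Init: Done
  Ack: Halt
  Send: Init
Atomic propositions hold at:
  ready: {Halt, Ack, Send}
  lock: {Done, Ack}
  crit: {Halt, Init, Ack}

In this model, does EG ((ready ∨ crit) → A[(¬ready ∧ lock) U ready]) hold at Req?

Yes

Sat(ready ∨ crit) = {Halt, Init, Ack, Send}
Sat(¬ready) = {Req, Done, Init}
Sat(¬ready ∧ lock) = {Done}
A[(¬ready ∧ lock) U ready]: least fixpoint, start Z0 = Sat(ready) = {Halt, Ack, Send}, add states in Sat(¬ready ∧ lock) with every successor in Z. Z1 = {Halt, Done, Ack, Send}; fixed.
Sat(A[(¬ready ∧ lock) U ready]) = {Halt, Done, Ack, Send}
Sat((ready ∨ crit) → A[(¬ready ∧ lock) U ready]) = {Req, Halt, Done, Ack, Send}
EG ((ready ∨ crit) → A[(¬ready ∧ lock) U ready]): greatest fixpoint, start Z0 = {Req, Halt, Done, Ack, Send}, keep only states in Sat with some successor in Z. Z1 = {Req, Halt, Done, Ack}; fixed.
Sat(EG ((ready ∨ crit) → A[(¬ready ∧ lock) U ready])) = {Req, Halt, Done, Ack}
Req ∈ Sat(EG ((ready ∨ crit) → A[(¬ready ∧ lock) U ready])) = {Req, Halt, Done, Ack}, so the formula holds at Req.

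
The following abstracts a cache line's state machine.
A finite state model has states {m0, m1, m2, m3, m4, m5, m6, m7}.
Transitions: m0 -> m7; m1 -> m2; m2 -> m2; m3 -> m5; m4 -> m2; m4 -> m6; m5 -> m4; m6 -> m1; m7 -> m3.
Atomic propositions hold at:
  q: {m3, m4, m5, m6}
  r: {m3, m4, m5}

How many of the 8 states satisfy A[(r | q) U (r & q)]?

Sat(r | q) = {m3, m4, m5, m6}
Sat(r & q) = {m3, m4, m5}
A[(r | q) U (r & q)]: least fixpoint, start Z0 = Sat((r & q)) = {m3, m4, m5}, add states in Sat(r | q) with every successor in Z. Already a fixed point.
Sat(A[(r | q) U (r & q)]) = {m3, m4, m5}
|Sat(A[(r | q) U (r & q)])| = |{m3, m4, m5}| = 3.

3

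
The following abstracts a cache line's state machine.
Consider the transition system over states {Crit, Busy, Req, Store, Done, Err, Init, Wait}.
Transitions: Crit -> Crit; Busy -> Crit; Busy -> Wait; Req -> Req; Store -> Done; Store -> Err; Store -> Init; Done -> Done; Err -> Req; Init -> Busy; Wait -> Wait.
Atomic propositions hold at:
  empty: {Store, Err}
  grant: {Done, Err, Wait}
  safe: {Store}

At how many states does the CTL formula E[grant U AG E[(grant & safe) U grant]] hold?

2

Sat(grant & safe) = ∅
E[(grant & safe) U grant]: least fixpoint, start Z0 = Sat(grant) = {Done, Err, Wait}, add states in Sat(grant & safe) with some successor in Z. Already a fixed point.
Sat(E[(grant & safe) U grant]) = {Done, Err, Wait}
AG E[(grant & safe) U grant]: greatest fixpoint, start Z0 = {Done, Err, Wait}, keep only states in Sat with every successor in Z. Z1 = {Done, Wait}; fixed.
Sat(AG E[(grant & safe) U grant]) = {Done, Wait}
E[grant U AG E[(grant & safe) U grant]]: least fixpoint, start Z0 = Sat(AG E[(grant & safe) U grant]) = {Done, Wait}, add states in Sat(grant) with some successor in Z. Already a fixed point.
Sat(E[grant U AG E[(grant & safe) U grant]]) = {Done, Wait}
|Sat(E[grant U AG E[(grant & safe) U grant]])| = |{Done, Wait}| = 2.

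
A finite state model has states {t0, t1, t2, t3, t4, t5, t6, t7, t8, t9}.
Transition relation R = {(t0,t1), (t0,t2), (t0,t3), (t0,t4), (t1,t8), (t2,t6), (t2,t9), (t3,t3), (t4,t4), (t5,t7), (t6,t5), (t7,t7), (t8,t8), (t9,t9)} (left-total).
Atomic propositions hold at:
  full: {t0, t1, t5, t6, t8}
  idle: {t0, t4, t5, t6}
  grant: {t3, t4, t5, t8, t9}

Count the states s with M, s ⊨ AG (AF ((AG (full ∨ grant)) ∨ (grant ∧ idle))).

5

Sat(full ∨ grant) = {t0, t1, t3, t4, t5, t6, t8, t9}
AG (full ∨ grant): greatest fixpoint, start Z0 = {t0, t1, t3, t4, t5, t6, t8, t9}, keep only states in Sat with every successor in Z. Z1 = {t1, t3, t4, t6, t8, t9}; Z2 = {t1, t3, t4, t8, t9}; fixed.
Sat(AG (full ∨ grant)) = {t1, t3, t4, t8, t9}
Sat(grant ∧ idle) = {t4, t5}
Sat((AG (full ∨ grant)) ∨ (grant ∧ idle)) = {t1, t3, t4, t5, t8, t9}
AF ((AG (full ∨ grant)) ∨ (grant ∧ idle)): least fixpoint, start Z0 = {t1, t3, t4, t5, t8, t9}, add states with every successor in Z. Z1 = {t1, t3, t4, t5, t6, t8, t9}; Z2 = {t1, t2, t3, t4, t5, t6, t8, t9}; Z3 = {t0, t1, t2, t3, t4, t5, t6, t8, t9}; fixed.
Sat(AF ((AG (full ∨ grant)) ∨ (grant ∧ idle))) = {t0, t1, t2, t3, t4, t5, t6, t8, t9}
AG (AF ((AG (full ∨ grant)) ∨ (grant ∧ idle))): greatest fixpoint, start Z0 = {t0, t1, t2, t3, t4, t5, t6, t8, t9}, keep only states in Sat with every successor in Z. Z1 = {t0, t1, t2, t3, t4, t6, t8, t9}; Z2 = {t0, t1, t2, t3, t4, t8, t9}; Z3 = {t0, t1, t3, t4, t8, t9}; Z4 = {t1, t3, t4, t8, t9}; fixed.
Sat(AG (AF ((AG (full ∨ grant)) ∨ (grant ∧ idle)))) = {t1, t3, t4, t8, t9}
|Sat(AG (AF ((AG (full ∨ grant)) ∨ (grant ∧ idle))))| = |{t1, t3, t4, t8, t9}| = 5.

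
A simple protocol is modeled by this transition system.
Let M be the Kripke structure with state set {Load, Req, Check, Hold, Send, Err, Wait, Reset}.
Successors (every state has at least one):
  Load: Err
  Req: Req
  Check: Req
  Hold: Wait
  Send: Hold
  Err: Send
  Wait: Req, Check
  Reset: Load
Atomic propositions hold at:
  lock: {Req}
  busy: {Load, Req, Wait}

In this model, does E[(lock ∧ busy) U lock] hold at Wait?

No

Sat(lock ∧ busy) = {Req}
E[(lock ∧ busy) U lock]: least fixpoint, start Z0 = Sat(lock) = {Req}, add states in Sat(lock ∧ busy) with some successor in Z. Already a fixed point.
Sat(E[(lock ∧ busy) U lock]) = {Req}
Wait ∉ Sat(E[(lock ∧ busy) U lock]) = {Req}, so the formula does not hold at Wait.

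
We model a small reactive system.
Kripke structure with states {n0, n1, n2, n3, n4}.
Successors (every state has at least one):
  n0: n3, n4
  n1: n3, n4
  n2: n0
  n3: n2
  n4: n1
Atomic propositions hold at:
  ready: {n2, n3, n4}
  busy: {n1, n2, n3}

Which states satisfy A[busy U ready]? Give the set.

A[busy U ready]: least fixpoint, start Z0 = Sat(ready) = {n2, n3, n4}, add states in Sat(busy) with every successor in Z. Z1 = {n1, n2, n3, n4}; fixed.
Sat(A[busy U ready]) = {n1, n2, n3, n4}

{n1, n2, n3, n4}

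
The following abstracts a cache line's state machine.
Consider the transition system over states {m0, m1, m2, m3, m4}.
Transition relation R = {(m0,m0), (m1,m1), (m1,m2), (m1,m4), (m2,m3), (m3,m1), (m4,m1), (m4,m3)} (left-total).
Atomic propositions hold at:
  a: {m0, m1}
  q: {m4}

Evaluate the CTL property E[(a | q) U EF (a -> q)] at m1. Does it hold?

Sat(a | q) = {m0, m1, m4}
Sat(a -> q) = {m2, m3, m4}
EF (a -> q): least fixpoint, start Z0 = {m2, m3, m4}, add states with some successor in Z. Z1 = {m1, m2, m3, m4}; fixed.
Sat(EF (a -> q)) = {m1, m2, m3, m4}
E[(a | q) U EF (a -> q)]: least fixpoint, start Z0 = Sat(EF (a -> q)) = {m1, m2, m3, m4}, add states in Sat(a | q) with some successor in Z. Already a fixed point.
Sat(E[(a | q) U EF (a -> q)]) = {m1, m2, m3, m4}
m1 ∈ Sat(E[(a | q) U EF (a -> q)]) = {m1, m2, m3, m4}, so the formula holds at m1.

Yes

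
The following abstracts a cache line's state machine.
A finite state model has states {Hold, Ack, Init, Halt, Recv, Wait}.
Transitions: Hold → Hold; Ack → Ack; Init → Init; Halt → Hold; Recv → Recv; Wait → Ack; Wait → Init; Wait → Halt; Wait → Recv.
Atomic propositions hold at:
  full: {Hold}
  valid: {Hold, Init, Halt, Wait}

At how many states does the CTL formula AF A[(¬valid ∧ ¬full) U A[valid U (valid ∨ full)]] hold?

Sat(¬valid) = {Ack, Recv}
Sat(¬full) = {Ack, Init, Halt, Recv, Wait}
Sat(¬valid ∧ ¬full) = {Ack, Recv}
Sat(valid ∨ full) = {Hold, Init, Halt, Wait}
A[valid U (valid ∨ full)]: least fixpoint, start Z0 = Sat((valid ∨ full)) = {Hold, Init, Halt, Wait}, add states in Sat(valid) with every successor in Z. Already a fixed point.
Sat(A[valid U (valid ∨ full)]) = {Hold, Init, Halt, Wait}
A[(¬valid ∧ ¬full) U A[valid U (valid ∨ full)]]: least fixpoint, start Z0 = Sat(A[valid U (valid ∨ full)]) = {Hold, Init, Halt, Wait}, add states in Sat(¬valid ∧ ¬full) with every successor in Z. Already a fixed point.
Sat(A[(¬valid ∧ ¬full) U A[valid U (valid ∨ full)]]) = {Hold, Init, Halt, Wait}
AF A[(¬valid ∧ ¬full) U A[valid U (valid ∨ full)]]: least fixpoint, start Z0 = {Hold, Init, Halt, Wait}, add states with every successor in Z. Already a fixed point.
Sat(AF A[(¬valid ∧ ¬full) U A[valid U (valid ∨ full)]]) = {Hold, Init, Halt, Wait}
|Sat(AF A[(¬valid ∧ ¬full) U A[valid U (valid ∨ full)]])| = |{Hold, Init, Halt, Wait}| = 4.

4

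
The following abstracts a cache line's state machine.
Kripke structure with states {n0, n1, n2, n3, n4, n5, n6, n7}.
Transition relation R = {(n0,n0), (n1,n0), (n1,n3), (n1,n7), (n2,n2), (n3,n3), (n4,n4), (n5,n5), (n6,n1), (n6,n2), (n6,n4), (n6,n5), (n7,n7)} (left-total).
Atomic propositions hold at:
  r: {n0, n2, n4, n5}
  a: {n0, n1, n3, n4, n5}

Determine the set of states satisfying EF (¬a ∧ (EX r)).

{n2, n6}

Sat(¬a) = {n2, n6, n7}
Sat(EX r) = {s : some successor in {n0, n2, n4, n5}} = {n0, n1, n2, n4, n5, n6}
Sat(¬a ∧ (EX r)) = {n2, n6}
EF (¬a ∧ (EX r)): least fixpoint, start Z0 = {n2, n6}, add states with some successor in Z. Already a fixed point.
Sat(EF (¬a ∧ (EX r))) = {n2, n6}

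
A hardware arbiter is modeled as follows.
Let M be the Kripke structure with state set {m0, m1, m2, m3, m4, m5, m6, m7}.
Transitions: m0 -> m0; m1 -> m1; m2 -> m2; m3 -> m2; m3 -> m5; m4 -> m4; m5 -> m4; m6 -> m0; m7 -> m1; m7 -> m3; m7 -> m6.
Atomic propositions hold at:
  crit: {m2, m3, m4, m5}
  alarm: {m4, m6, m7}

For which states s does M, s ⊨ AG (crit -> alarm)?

{m0, m1, m4, m6}

Sat(crit -> alarm) = {m0, m1, m4, m6, m7}
AG (crit -> alarm): greatest fixpoint, start Z0 = {m0, m1, m4, m6, m7}, keep only states in Sat with every successor in Z. Z1 = {m0, m1, m4, m6}; fixed.
Sat(AG (crit -> alarm)) = {m0, m1, m4, m6}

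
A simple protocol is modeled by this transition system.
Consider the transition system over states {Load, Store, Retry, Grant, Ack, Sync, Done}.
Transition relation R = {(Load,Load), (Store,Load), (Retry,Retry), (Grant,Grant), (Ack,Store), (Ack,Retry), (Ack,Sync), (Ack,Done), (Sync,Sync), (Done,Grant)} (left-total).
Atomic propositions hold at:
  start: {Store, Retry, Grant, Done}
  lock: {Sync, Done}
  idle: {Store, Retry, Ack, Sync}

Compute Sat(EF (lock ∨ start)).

{Store, Retry, Grant, Ack, Sync, Done}

Sat(lock ∨ start) = {Store, Retry, Grant, Sync, Done}
EF (lock ∨ start): least fixpoint, start Z0 = {Store, Retry, Grant, Sync, Done}, add states with some successor in Z. Z1 = {Store, Retry, Grant, Ack, Sync, Done}; fixed.
Sat(EF (lock ∨ start)) = {Store, Retry, Grant, Ack, Sync, Done}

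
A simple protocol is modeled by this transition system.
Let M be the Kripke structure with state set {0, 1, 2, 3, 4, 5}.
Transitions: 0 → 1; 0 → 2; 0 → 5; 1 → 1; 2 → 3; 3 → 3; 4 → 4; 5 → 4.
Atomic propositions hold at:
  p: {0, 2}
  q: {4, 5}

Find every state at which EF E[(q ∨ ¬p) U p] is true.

{0, 2}

Sat(¬p) = {1, 3, 4, 5}
Sat(q ∨ ¬p) = {1, 3, 4, 5}
E[(q ∨ ¬p) U p]: least fixpoint, start Z0 = Sat(p) = {0, 2}, add states in Sat(q ∨ ¬p) with some successor in Z. Already a fixed point.
Sat(E[(q ∨ ¬p) U p]) = {0, 2}
EF E[(q ∨ ¬p) U p]: least fixpoint, start Z0 = {0, 2}, add states with some successor in Z. Already a fixed point.
Sat(EF E[(q ∨ ¬p) U p]) = {0, 2}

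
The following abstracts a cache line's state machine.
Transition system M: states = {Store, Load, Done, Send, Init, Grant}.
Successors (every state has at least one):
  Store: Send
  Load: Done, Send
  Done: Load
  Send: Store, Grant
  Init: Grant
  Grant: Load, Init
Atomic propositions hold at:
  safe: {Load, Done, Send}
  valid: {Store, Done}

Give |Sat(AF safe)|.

4

AF safe: least fixpoint, start Z0 = {Load, Done, Send}, add states with every successor in Z. Z1 = {Store, Load, Done, Send}; fixed.
Sat(AF safe) = {Store, Load, Done, Send}
|Sat(AF safe)| = |{Store, Load, Done, Send}| = 4.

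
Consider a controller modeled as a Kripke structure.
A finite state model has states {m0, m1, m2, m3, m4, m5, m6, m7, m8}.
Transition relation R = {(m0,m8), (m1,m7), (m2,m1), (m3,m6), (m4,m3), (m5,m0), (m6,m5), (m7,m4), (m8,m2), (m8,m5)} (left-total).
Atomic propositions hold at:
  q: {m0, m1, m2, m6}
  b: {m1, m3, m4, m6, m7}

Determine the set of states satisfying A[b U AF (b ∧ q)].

Sat(b ∧ q) = {m1, m6}
AF (b ∧ q): least fixpoint, start Z0 = {m1, m6}, add states with every successor in Z. Z1 = {m1, m2, m3, m6}; Z2 = {m1, m2, m3, m4, m6}; Z3 = {m1, m2, m3, m4, m6, m7}; fixed.
Sat(AF (b ∧ q)) = {m1, m2, m3, m4, m6, m7}
A[b U AF (b ∧ q)]: least fixpoint, start Z0 = Sat(AF (b ∧ q)) = {m1, m2, m3, m4, m6, m7}, add states in Sat(b) with every successor in Z. Already a fixed point.
Sat(A[b U AF (b ∧ q)]) = {m1, m2, m3, m4, m6, m7}

{m1, m2, m3, m4, m6, m7}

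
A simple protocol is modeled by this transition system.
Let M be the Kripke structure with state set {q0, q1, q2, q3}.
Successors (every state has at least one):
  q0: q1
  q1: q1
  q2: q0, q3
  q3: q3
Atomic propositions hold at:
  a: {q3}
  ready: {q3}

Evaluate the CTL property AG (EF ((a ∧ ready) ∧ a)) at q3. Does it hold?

Yes

Sat(a ∧ ready) = {q3}
Sat((a ∧ ready) ∧ a) = {q3}
EF ((a ∧ ready) ∧ a): least fixpoint, start Z0 = {q3}, add states with some successor in Z. Z1 = {q2, q3}; fixed.
Sat(EF ((a ∧ ready) ∧ a)) = {q2, q3}
AG (EF ((a ∧ ready) ∧ a)): greatest fixpoint, start Z0 = {q2, q3}, keep only states in Sat with every successor in Z. Z1 = {q3}; fixed.
Sat(AG (EF ((a ∧ ready) ∧ a))) = {q3}
q3 ∈ Sat(AG (EF ((a ∧ ready) ∧ a))) = {q3}, so the formula holds at q3.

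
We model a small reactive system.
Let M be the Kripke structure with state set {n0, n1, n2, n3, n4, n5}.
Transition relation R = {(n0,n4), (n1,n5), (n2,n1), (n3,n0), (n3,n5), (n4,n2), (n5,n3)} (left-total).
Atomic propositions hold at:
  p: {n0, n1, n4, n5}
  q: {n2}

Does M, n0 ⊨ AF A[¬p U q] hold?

Sat(¬p) = {n2, n3}
A[¬p U q]: least fixpoint, start Z0 = Sat(q) = {n2}, add states in Sat(¬p) with every successor in Z. Already a fixed point.
Sat(A[¬p U q]) = {n2}
AF A[¬p U q]: least fixpoint, start Z0 = {n2}, add states with every successor in Z. Z1 = {n2, n4}; Z2 = {n0, n2, n4}; fixed.
Sat(AF A[¬p U q]) = {n0, n2, n4}
n0 ∈ Sat(AF A[¬p U q]) = {n0, n2, n4}, so the formula holds at n0.

Yes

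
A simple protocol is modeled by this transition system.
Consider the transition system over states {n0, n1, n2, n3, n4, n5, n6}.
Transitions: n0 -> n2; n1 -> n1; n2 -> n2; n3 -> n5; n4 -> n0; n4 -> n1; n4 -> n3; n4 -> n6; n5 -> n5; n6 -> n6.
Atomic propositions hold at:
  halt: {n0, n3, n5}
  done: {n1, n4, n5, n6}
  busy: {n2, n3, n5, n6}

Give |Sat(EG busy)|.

4

EG busy: greatest fixpoint, start Z0 = {n2, n3, n5, n6}, keep only states in Sat with some successor in Z. Already a fixed point.
Sat(EG busy) = {n2, n3, n5, n6}
|Sat(EG busy)| = |{n2, n3, n5, n6}| = 4.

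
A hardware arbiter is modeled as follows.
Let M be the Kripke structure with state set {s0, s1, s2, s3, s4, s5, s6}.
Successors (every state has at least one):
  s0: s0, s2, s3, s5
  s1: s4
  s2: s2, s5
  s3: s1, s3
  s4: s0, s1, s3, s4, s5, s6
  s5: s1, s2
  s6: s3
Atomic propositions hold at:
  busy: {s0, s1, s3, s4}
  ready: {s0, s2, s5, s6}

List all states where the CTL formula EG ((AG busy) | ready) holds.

{s0, s2, s5}

AG busy: greatest fixpoint, start Z0 = {s0, s1, s3, s4}, keep only states in Sat with every successor in Z. Z1 = {s1, s3}; Z2 = {s3}; Z3 = ∅; fixed.
Sat(AG busy) = ∅
Sat((AG busy) | ready) = {s0, s2, s5, s6}
EG ((AG busy) | ready): greatest fixpoint, start Z0 = {s0, s2, s5, s6}, keep only states in Sat with some successor in Z. Z1 = {s0, s2, s5}; fixed.
Sat(EG ((AG busy) | ready)) = {s0, s2, s5}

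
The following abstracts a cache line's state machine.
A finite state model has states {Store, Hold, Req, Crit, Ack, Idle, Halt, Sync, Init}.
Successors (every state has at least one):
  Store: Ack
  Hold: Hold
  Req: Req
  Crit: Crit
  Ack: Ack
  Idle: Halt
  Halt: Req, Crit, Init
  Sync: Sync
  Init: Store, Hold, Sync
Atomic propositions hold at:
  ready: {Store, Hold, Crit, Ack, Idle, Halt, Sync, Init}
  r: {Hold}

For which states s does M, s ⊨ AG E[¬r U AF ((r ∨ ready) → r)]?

{Hold, Req}

Sat(¬r) = {Store, Req, Crit, Ack, Idle, Halt, Sync, Init}
Sat(r ∨ ready) = {Store, Hold, Crit, Ack, Idle, Halt, Sync, Init}
Sat((r ∨ ready) → r) = {Hold, Req}
AF ((r ∨ ready) → r): least fixpoint, start Z0 = {Hold, Req}, add states with every successor in Z. Already a fixed point.
Sat(AF ((r ∨ ready) → r)) = {Hold, Req}
E[¬r U AF ((r ∨ ready) → r)]: least fixpoint, start Z0 = Sat(AF ((r ∨ ready) → r)) = {Hold, Req}, add states in Sat(¬r) with some successor in Z. Z1 = {Hold, Req, Halt, Init}; Z2 = {Hold, Req, Idle, Halt, Init}; fixed.
Sat(E[¬r U AF ((r ∨ ready) → r)]) = {Hold, Req, Idle, Halt, Init}
AG E[¬r U AF ((r ∨ ready) → r)]: greatest fixpoint, start Z0 = {Hold, Req, Idle, Halt, Init}, keep only states in Sat with every successor in Z. Z1 = {Hold, Req, Idle}; Z2 = {Hold, Req}; fixed.
Sat(AG E[¬r U AF ((r ∨ ready) → r)]) = {Hold, Req}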